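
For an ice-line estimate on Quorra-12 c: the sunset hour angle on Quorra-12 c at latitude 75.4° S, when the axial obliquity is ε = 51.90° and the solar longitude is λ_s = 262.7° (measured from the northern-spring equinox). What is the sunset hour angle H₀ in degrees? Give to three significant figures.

Solar declination: sin δ = sin ε · sin λ_s = sin 51.90° × sin 262.7° = -0.78056, so δ = -51.312°.
Sunrise equation: cos H₀ = −tan φ · tan δ = -4.7939 ≤ −1, so the host star never sets (polar day) and H₀ = π.

H₀ = 180°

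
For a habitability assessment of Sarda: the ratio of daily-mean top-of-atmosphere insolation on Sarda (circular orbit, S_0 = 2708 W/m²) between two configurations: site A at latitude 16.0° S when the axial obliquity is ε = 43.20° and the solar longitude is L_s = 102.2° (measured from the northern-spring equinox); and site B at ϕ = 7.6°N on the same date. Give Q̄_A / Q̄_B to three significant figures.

— Configuration A (ϕ=-16.0°):
Solar declination: sin δ = sin ε · sin L_s = sin 43.20° × sin 102.2° = 0.66909, so δ = +41.997°.
cos h₀ = −tan(-16.0°) tan(+41.997°) = 0.2582, h₀ = 1.3097 rad.
Bracket: h₀ sin ϕ sin δ + cos ϕ cos δ sin h₀ = 1.3097×-0.27564×0.66909 + 0.96126×0.74318×0.96610 = -0.241545 + 0.690171 = 0.448626.
Q̄ = (S_0/π) × [bracket] = (2708/π) × 0.448626 = 386.71 W/m².
— Configuration B (ϕ=+7.6°):
cos h₀ = −tan(+7.6°) tan(+41.997°) = -0.1201, h₀ = 1.6912 rad.
Bracket: h₀ sin ϕ sin δ + cos ϕ cos δ sin h₀ = 1.6912×0.13226×0.66909 + 0.99122×0.74318×0.99276 = 0.149661 + 0.731321 = 0.880982.
Q̄ = (S_0/π) × [bracket] = (2708/π) × 0.880982 = 759.39 W/m².
Ratio Q̄_A / Q̄_B = 386.71 / 759.39 = 0.5092.

Q̄_A / Q̄_B ≈ 0.509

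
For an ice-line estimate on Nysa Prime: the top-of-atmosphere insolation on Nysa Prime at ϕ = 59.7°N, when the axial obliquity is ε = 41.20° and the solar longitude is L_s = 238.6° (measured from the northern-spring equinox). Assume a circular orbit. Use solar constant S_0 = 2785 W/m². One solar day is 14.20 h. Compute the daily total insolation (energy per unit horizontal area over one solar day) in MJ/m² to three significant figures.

Solar declination: sin δ = sin ε · sin L_s = sin 41.20° × sin 238.6° = -0.56222, so δ = -34.210°.
cos h₀ = −tan(+59.7°) tan(-34.210°) = 1.1634 ≥ 1 ⇒ polar night, h₀ = 0 and Q̄ = 0.
Daily total = Q̄ × 14.20 h × 3600 s/h = 0.00 MJ/m².

0.00 MJ/m²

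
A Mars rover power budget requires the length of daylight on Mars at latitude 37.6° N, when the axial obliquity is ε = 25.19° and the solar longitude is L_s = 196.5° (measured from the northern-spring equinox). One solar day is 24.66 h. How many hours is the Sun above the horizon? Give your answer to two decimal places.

11.59 h

Solar declination: sin δ = sin ε · sin L_s = sin 25.19° × sin 196.5° = -0.12088, so δ = -6.943°.
cos h₀ = −tan ϕ · tan δ = −tan(+37.6°) × tan(-6.943°) = 0.0938, so h₀ = 1.4769 rad = 84.62°.
Daylight = 2h₀/(2π) × 24.66 h = (1.4769/π) × 24.66 = 11.59 h.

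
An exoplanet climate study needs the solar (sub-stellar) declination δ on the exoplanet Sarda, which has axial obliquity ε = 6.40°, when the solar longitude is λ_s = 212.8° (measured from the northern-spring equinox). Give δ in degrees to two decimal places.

sin δ = sin ε · sin λ_s = sin 6.40° × sin 212.8° = -0.060384.
δ = arcsin(-0.060384) = -3.46°.

δ = -3.46°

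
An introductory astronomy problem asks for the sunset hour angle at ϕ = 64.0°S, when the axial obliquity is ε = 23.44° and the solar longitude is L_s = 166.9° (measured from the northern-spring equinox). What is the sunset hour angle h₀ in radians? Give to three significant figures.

Solar declination: sin δ = sin ε · sin L_s = sin 23.44° × sin 166.9° = 0.09016, so δ = +5.173°.
cos h₀ = −tan ϕ · tan δ = −tan(-64.0°) × tan(+5.173°) = 0.1856, so h₀ = 1.3841 rad = 79.30°.

h₀ = 1.38 rad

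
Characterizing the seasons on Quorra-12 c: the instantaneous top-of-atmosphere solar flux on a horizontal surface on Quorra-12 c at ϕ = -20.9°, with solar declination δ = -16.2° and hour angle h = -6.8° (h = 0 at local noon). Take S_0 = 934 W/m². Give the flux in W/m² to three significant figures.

cos θ_z = sin ϕ sin δ + cos ϕ cos δ cos h = 0.099527 + 0.890800 = 0.990327.
Flux = S_0 · cos θ_z = 934 × 0.990327 = 925.0 W/m².

925 W/m²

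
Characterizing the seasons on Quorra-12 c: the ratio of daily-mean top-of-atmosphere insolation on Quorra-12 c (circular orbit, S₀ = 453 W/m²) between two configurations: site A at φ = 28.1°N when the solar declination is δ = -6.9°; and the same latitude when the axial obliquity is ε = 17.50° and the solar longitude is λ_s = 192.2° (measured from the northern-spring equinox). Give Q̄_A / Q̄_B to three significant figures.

— Configuration A (φ=+28.1°):
cos H₀ = −tan(+28.1°) tan(-6.900°) = 0.0646, H₀ = 1.5061 rad.
Bracket: H₀ sin φ sin δ + cos φ cos δ sin H₀ = 1.5061×0.47101×-0.12014 + 0.88213×0.99276×0.99791 = -0.085226 + 0.873913 = 0.788687.
Q̄ = (S₀/π) × [bracket] = (453/π) × 0.788687 = 113.72 W/m².
— Configuration B (φ=+28.1°):
Solar declination: sin δ = sin ε · sin λ_s = sin 17.50° × sin 192.2° = -0.06355, so δ = -3.643°.
cos H₀ = −tan(+28.1°) tan(-3.643°) = 0.0340, H₀ = 1.5368 rad.
Bracket: H₀ sin φ sin δ + cos φ cos δ sin H₀ = 1.5368×0.47101×-0.06355 + 0.88213×0.99798×0.99942 = -0.046001 + 0.879837 = 0.833836.
Q̄ = (S₀/π) × [bracket] = (453/π) × 0.833836 = 120.23 W/m².
Ratio Q̄_A / Q̄_B = 113.72 / 120.23 = 0.9459.

Q̄_A / Q̄_B ≈ 0.946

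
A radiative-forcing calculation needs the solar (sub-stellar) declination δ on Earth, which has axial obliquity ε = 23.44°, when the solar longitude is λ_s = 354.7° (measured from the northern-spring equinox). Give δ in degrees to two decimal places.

sin δ = sin ε · sin λ_s = sin 23.44° × sin 354.7° = -0.036744.
δ = arcsin(-0.036744) = -2.11°.

δ = -2.11°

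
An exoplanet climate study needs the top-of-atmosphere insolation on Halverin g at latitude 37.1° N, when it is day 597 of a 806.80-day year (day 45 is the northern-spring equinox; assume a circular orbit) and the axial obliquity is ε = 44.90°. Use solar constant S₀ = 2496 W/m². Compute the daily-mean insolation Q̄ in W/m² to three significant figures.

Q̄ ≈ 100 W/m²

Solar longitude: λ_s = 360° × (597 − 45)/806.80 = 246.306°.
sin δ = sin 44.90° × sin 246.306° = -0.64637, so δ = -40.269°.
cos H₀ = −tan(+37.1°) tan(-40.269°) = 0.6407, H₀ = 0.8754 rad.
Bracket: H₀ sin φ sin δ + cos φ cos δ sin H₀ = 0.8754×0.60321×-0.64637 + 0.79758×0.76302×0.76781 = -0.341316 + 0.467266 = 0.125950.
Q̄ = (S₀/π) × [bracket] = (2496/π) × 0.125950 = 100.1 W/m².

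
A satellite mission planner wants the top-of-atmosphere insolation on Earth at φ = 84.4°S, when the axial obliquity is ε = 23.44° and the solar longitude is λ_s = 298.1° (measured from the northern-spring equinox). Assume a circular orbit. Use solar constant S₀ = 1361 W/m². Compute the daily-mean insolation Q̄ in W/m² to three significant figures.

Q̄ ≈ 475 W/m²

Solar declination: sin δ = sin ε · sin λ_s = sin 23.44° × sin 298.1° = -0.35090, so δ = -20.542°.
cos H₀ = −tan(-84.4°) tan(-20.542°) = -3.8218 ≤ −1 ⇒ polar day, H₀ = π.
Bracket: H₀ sin φ sin δ + cos φ cos δ sin H₀ = 3.1416×-0.99523×-0.35090 + 0.09758×0.93641×0.00000 = 1.097129 + 0.000000 = 1.097129.
Q̄ = (S₀/π) × [bracket] = (1361/π) × 1.097129 = 475.3 W/m².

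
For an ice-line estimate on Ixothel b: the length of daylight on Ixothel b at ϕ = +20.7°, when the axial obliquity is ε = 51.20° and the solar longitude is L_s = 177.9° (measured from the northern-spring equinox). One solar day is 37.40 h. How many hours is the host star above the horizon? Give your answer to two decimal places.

18.83 h

Solar declination: sin δ = sin ε · sin L_s = sin 51.20° × sin 177.9° = 0.02856, so δ = +1.636°.
cos h₀ = −tan ϕ · tan δ = −tan(+20.7°) × tan(+1.636°) = -0.0108, so h₀ = 1.5816 rad = 90.62°.
Daylight = 2h₀/(2π) × 37.40 h = (1.5816/π) × 37.40 = 18.83 h.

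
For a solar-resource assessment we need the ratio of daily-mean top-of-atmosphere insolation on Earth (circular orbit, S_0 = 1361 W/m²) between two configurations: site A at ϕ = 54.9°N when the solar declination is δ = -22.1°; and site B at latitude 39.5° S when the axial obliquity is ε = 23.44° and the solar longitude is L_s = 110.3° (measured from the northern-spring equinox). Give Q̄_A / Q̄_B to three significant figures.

Q̄_A / Q̄_B ≈ 0.368

— Configuration A (ϕ=+54.9°):
cos h₀ = −tan(+54.9°) tan(-22.100°) = 0.5778, h₀ = 0.9548 rad.
Bracket: h₀ sin ϕ sin δ + cos ϕ cos δ sin h₀ = 0.9548×0.81815×-0.37622 + 0.57501×0.92653×0.81621 = -0.293892 + 0.434847 = 0.140955.
Q̄ = (S_0/π) × [bracket] = (1361/π) × 0.140955 = 61.064 W/m².
— Configuration B (ϕ=-39.5°):
Solar declination: sin δ = sin ε · sin L_s = sin 23.44° × sin 110.3° = 0.37308, so δ = +21.906°.
cos h₀ = −tan(-39.5°) tan(+21.906°) = 0.3315, h₀ = 1.2329 rad.
Bracket: h₀ sin ϕ sin δ + cos ϕ cos δ sin h₀ = 1.2329×-0.63608×0.37308 + 0.77162×0.92780×0.94346 = -0.292578 + 0.675432 = 0.382854.
Q̄ = (S_0/π) × [bracket] = (1361/π) × 0.382854 = 165.86 W/m².
Ratio Q̄_A / Q̄_B = 61.064 / 165.86 = 0.3682.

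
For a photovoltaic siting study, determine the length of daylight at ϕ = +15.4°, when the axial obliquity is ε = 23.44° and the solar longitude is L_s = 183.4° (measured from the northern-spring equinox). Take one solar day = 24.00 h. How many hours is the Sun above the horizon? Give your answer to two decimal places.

Solar declination: sin δ = sin ε · sin L_s = sin 23.44° × sin 183.4° = -0.02359, so δ = -1.352°.
cos h₀ = −tan ϕ · tan δ = −tan(+15.4°) × tan(-1.352°) = 0.0065, so h₀ = 1.5643 rad = 89.63°.
Daylight = 2h₀/(2π) × 24.00 h = (1.5643/π) × 24.00 = 11.95 h.

11.95 h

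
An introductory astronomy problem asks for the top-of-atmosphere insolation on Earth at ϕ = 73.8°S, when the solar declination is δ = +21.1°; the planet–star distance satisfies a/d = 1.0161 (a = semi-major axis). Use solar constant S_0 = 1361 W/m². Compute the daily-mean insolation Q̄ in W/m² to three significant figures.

Q̄ ≈ 0.00 W/m²

cos h₀ = −tan(-73.8°) tan(+21.100°) = 1.3282 ≥ 1 ⇒ polar night, h₀ = 0 and Q̄ = 0.
Inverse-square distance factor (a/d)² = 1.0161² = 1.032459.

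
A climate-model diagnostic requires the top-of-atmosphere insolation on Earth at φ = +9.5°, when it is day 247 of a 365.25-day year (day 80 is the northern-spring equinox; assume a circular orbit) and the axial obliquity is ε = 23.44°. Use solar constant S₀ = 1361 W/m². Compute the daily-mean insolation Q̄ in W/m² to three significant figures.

Q̄ ≈ 437 W/m²

Solar longitude: λ_s = 360° × (247 − 80)/365.25 = 164.600°.
sin δ = sin 23.44° × sin 164.600° = 0.10564, so δ = +6.064°.
cos H₀ = −tan(+9.5°) tan(+6.064°) = -0.0178, H₀ = 1.5886 rad.
Bracket: H₀ sin φ sin δ + cos φ cos δ sin H₀ = 1.5886×0.16505×0.10564 + 0.98629×0.99440×0.99984 = 0.027699 + 0.980610 = 1.008309.
Q̄ = (S₀/π) × [bracket] = (1361/π) × 1.008309 = 436.8 W/m².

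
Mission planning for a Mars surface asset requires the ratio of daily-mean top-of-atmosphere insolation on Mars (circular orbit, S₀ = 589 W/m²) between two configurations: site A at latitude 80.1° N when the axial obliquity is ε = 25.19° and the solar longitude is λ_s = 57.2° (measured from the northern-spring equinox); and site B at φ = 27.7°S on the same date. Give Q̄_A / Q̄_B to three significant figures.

Q̄_A / Q̄_B ≈ 1.90

— Configuration A (φ=+80.1°):
Solar declination: sin δ = sin ε · sin λ_s = sin 25.19° × sin 57.2° = 0.35776, so δ = +20.963°.
cos H₀ = −tan(+80.1°) tan(+20.963°) = -2.1952 ≤ −1 ⇒ polar day, H₀ = π.
Bracket: H₀ sin φ sin δ + cos φ cos δ sin H₀ = 3.1416×0.98511×0.35776 + 0.17193×0.93381×0.00000 = 1.107203 + 0.000000 = 1.107203.
Q̄ = (S₀/π) × [bracket] = (589/π) × 1.107203 = 207.58 W/m².
— Configuration B (φ=-27.7°):
cos H₀ = −tan(-27.7°) tan(+20.963°) = 0.2011, H₀ = 1.3683 rad.
Bracket: H₀ sin φ sin δ + cos φ cos δ sin H₀ = 1.3683×-0.46484×0.35776 + 0.88539×0.93381×0.97956 = -0.227550 + 0.809887 = 0.582337.
Q̄ = (S₀/π) × [bracket] = (589/π) × 0.582337 = 109.18 W/m².
Ratio Q̄_A / Q̄_B = 207.58 / 109.18 = 1.901.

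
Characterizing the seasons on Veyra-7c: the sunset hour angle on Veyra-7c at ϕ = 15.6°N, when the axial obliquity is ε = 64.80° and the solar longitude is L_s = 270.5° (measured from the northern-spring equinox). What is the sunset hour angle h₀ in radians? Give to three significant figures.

Solar declination: sin δ = sin ε · sin L_s = sin 64.80° × sin 270.5° = -0.90479, so δ = -64.795°.
cos h₀ = −tan ϕ · tan δ = −tan(+15.6°) × tan(-64.795°) = 0.5932, so h₀ = 0.9357 rad = 53.61°.

h₀ = 0.936 rad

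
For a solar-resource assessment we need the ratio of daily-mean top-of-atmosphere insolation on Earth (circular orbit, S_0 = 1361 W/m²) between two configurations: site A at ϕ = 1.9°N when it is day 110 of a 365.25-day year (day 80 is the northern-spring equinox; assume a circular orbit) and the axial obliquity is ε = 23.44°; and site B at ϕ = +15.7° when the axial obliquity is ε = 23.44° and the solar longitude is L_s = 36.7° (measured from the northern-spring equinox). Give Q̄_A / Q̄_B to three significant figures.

— Configuration A (ϕ=+1.9°):
Solar longitude: L_s = 360° × (110 − 80)/365.25 = 29.569°.
sin δ = sin 23.44° × sin 29.569° = 0.19630, so δ = +11.320°.
cos h₀ = −tan(+1.9°) tan(+11.320°) = -0.0066, h₀ = 1.5774 rad.
Bracket: h₀ sin ϕ sin δ + cos ϕ cos δ sin h₀ = 1.5774×0.03316×0.19630 + 0.99945×0.98054×0.99998 = 0.010268 + 0.979981 = 0.990249.
Q̄ = (S_0/π) × [bracket] = (1361/π) × 0.990249 = 429.00 W/m².
— Configuration B (ϕ=+15.7°):
Solar declination: sin δ = sin ε · sin L_s = sin 23.44° × sin 36.7° = 0.23773, so δ = +13.753°.
cos h₀ = −tan(+15.7°) tan(+13.753°) = -0.0688, h₀ = 1.6396 rad.
Bracket: h₀ sin ϕ sin δ + cos ϕ cos δ sin h₀ = 1.6396×0.27060×0.23773 + 0.96269×0.97133×0.99763 = 0.105475 + 0.932874 = 1.038349.
Q̄ = (S_0/π) × [bracket] = (1361/π) × 1.038349 = 449.83 W/m².
Ratio Q̄_A / Q̄_B = 429.00 / 449.83 = 0.9537.

Q̄_A / Q̄_B ≈ 0.954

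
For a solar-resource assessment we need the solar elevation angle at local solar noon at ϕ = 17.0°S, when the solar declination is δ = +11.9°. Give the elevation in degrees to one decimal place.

At local noon the hour angle is zero, so the zenith angle equals |ϕ − δ| = |-17.0° − (+11.900°)| = 28.900°.
Elevation = 90° − 28.900° = 61.1°.

61.1°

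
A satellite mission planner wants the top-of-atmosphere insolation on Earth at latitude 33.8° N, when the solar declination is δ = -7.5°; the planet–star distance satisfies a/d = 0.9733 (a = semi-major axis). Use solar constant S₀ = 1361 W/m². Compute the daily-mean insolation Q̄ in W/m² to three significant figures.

cos H₀ = −tan(+33.8°) tan(-7.500°) = 0.0881, H₀ = 1.4825 rad.
Bracket: H₀ sin φ sin δ + cos φ cos δ sin H₀ = 1.4825×0.55630×-0.13053 + 0.83098×0.99144×0.99611 = -0.107650 + 0.820662 = 0.713012.
Inverse-square distance factor (a/d)² = 0.9733² = 0.947313.
Q̄ = (S₀/π) × 0.947313 × [bracket] = (1361/π) × 0.947313 × 0.713012 = 292.6 W/m².

Q̄ ≈ 293 W/m²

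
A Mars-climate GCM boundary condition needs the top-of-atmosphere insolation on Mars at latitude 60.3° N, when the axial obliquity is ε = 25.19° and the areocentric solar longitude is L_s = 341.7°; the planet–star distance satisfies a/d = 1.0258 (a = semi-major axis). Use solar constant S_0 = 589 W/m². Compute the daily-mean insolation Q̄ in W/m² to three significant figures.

Q̄ ≈ 63.6 W/m²

sin δ = sin 25.19° × sin 341.7° = -0.13364, so δ = -7.680°.
cos h₀ = −tan(+60.3°) tan(-7.680°) = 0.2364, h₀ = 1.3321 rad.
Bracket: h₀ sin ϕ sin δ + cos ϕ cos δ sin h₀ = 1.3321×0.86863×-0.13364 + 0.49546×0.99103×0.97165 = -0.154635 + 0.477095 = 0.322460.
Inverse-square distance factor (a/d)² = 1.0258² = 1.052266.
Q̄ = (S_0/π) × 1.052266 × [bracket] = (589/π) × 1.052266 × 0.322460 = 63.62 W/m².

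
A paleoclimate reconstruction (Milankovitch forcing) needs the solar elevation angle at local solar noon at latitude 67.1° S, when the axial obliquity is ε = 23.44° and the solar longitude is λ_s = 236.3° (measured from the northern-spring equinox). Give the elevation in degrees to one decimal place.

Solar declination: sin δ = sin ε · sin λ_s = sin 23.44° × sin 236.3° = -0.33094, so δ = -19.326°.
At local noon the hour angle is zero, so the zenith angle equals |φ − δ| = |-67.1° − (-19.326°)| = 47.774°.
Elevation = 90° − 47.774° = 42.2°.

42.2°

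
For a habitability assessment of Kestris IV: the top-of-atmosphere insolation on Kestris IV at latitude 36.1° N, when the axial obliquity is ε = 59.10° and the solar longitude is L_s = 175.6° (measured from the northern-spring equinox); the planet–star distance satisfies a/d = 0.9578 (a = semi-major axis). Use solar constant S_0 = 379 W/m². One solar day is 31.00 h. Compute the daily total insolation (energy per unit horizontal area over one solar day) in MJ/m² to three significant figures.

Solar declination: sin δ = sin ε · sin L_s = sin 59.10° × sin 175.6° = 0.06583, so δ = +3.775°.
cos h₀ = −tan(+36.1°) tan(+3.775°) = -0.0481, h₀ = 1.6189 rad.
Bracket: h₀ sin ϕ sin δ + cos ϕ cos δ sin h₀ = 1.6189×0.58920×0.06583 + 0.80799×0.99783×0.99884 = 0.062792 + 0.805301 = 0.868093.
Inverse-square distance factor (a/d)² = 0.9578² = 0.917381.
Q̄ = (S_0/π) × 0.917381 × [bracket] = (379/π) × 0.917381 × 0.868093 = 96.074 W/m².
Daily total = Q̄ × 31.00 h × 3600 s/h = 96.074 × 31.00 × 3600 / 10⁶ = 10.72 MJ/m².

10.7 MJ/m²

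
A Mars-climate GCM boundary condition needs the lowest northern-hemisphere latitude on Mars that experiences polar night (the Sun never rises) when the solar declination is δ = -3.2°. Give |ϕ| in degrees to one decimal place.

Polar night requires cos h₀ = −tan ϕ tan δ ≥ 1, i.e. tan ϕ tan δ ≤ −1.
The boundary is |tan ϕ| · |tan δ| = 1, so |ϕ| = 90° − |δ| = 90° − 3.2° = 86.8° in the northern hemisphere.

|ϕ| = 86.8°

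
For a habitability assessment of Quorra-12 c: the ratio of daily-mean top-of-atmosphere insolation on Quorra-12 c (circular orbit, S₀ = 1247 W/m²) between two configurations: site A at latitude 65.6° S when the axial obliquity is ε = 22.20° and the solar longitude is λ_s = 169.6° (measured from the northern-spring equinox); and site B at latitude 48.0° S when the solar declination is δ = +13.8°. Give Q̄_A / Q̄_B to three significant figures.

— Configuration A (φ=-65.6°):
Solar declination: sin δ = sin ε · sin λ_s = sin 22.20° × sin 169.6° = 0.06821, so δ = +3.911°.
cos H₀ = −tan(-65.6°) tan(+3.911°) = 0.1507, H₀ = 1.4195 rad.
Bracket: H₀ sin φ sin δ + cos φ cos δ sin H₀ = 1.4195×-0.91068×0.06821 + 0.41310×0.99767×0.98858 = -0.088176 + 0.407431 = 0.319255.
Q̄ = (S₀/π) × [bracket] = (1247/π) × 0.319255 = 126.72 W/m².
— Configuration B (φ=-48.0°):
cos H₀ = −tan(-48.0°) tan(+13.800°) = 0.2728, H₀ = 1.2945 rad.
Bracket: H₀ sin φ sin δ + cos φ cos δ sin H₀ = 1.2945×-0.74314×0.23853 + 0.66913×0.97113×0.96207 = -0.229465 + 0.625165 = 0.395700.
Q̄ = (S₀/π) × [bracket] = (1247/π) × 0.395700 = 157.07 W/m².
Ratio Q̄_A / Q̄_B = 126.72 / 157.07 = 0.8068.

Q̄_A / Q̄_B ≈ 0.807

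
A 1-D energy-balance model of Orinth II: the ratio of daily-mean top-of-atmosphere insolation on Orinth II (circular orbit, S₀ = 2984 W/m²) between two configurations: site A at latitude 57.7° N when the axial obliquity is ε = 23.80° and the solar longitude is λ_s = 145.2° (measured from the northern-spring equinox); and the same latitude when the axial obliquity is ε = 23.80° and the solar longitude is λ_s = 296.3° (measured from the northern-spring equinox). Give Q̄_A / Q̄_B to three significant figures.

Q̄_A / Q̄_B ≈ 7.50

— Configuration A (φ=+57.7°):
Solar declination: sin δ = sin ε · sin λ_s = sin 23.80° × sin 145.2° = 0.23031, so δ = +13.315°.
cos H₀ = −tan(+57.7°) tan(+13.315°) = -0.3744, H₀ = 1.9545 rad.
Bracket: H₀ sin φ sin δ + cos φ cos δ sin H₀ = 1.9545×0.84526×0.23031 + 0.53435×0.97312×0.92728 = 0.380486 + 0.482173 = 0.862659.
Q̄ = (S₀/π) × [bracket] = (2984/π) × 0.862659 = 819.39 W/m².
— Configuration B (φ=+57.7°):
Solar declination: sin δ = sin ε · sin λ_s = sin 23.80° × sin 296.3° = -0.36177, so δ = -21.209°.
cos H₀ = −tan(+57.7°) tan(-21.209°) = 0.6138, H₀ = 0.9099 rad.
Bracket: H₀ sin φ sin δ + cos φ cos δ sin H₀ = 0.9099×0.84526×-0.36177 + 0.53435×0.93227×0.78943 = -0.278238 + 0.393261 = 0.115023.
Q̄ = (S₀/π) × [bracket] = (2984/π) × 0.115023 = 109.25 W/m².
Ratio Q̄_A / Q̄_B = 819.39 / 109.25 = 7.500.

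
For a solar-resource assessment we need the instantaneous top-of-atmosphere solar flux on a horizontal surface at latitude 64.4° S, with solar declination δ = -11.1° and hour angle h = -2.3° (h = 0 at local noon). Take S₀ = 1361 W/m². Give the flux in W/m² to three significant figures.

813 W/m²

cos θ_z = sin φ sin δ + cos φ cos δ cos h = 0.173623 + 0.423661 = 0.597284.
Flux = S₀ · cos θ_z = 1361 × 0.597284 = 812.9 W/m².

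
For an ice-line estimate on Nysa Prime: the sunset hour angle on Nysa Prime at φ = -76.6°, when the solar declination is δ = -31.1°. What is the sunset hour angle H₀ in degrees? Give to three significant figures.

Sunrise equation: cos H₀ = −tan φ · tan δ = -2.5321 ≤ −1, so the host star never sets (polar day) and H₀ = π.

H₀ = 180°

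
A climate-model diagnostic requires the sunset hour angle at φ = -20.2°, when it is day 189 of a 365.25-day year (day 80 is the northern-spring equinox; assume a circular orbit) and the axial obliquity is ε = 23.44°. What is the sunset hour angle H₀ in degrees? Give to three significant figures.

Solar longitude: λ_s = 360° × (189 − 80)/365.25 = 107.433°.
sin δ = sin 23.44° × sin 107.433° = 0.37952, so δ = +22.304°.
cos H₀ = −tan φ · tan δ = −tan(-20.2°) × tan(+22.304°) = 0.1509, so H₀ = 1.4193 rad = 81.32°.

H₀ = 81.3°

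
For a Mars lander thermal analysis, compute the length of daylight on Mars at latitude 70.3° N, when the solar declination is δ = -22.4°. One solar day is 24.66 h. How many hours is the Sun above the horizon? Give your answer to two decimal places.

cos H₀ = −tan φ · tan δ = 1.1511 ≥ 1, so the Sun never rises (polar night) and H₀ = 0.
Daylight = 2H₀/(2π) × 24.66 h = (0.0000/π) × 24.66 = 0.00 h.

0.00 h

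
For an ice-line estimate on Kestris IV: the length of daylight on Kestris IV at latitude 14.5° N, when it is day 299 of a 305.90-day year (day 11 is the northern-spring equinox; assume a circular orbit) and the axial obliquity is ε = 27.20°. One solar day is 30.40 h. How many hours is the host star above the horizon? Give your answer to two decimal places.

14.78 h

Solar longitude: L_s = 360° × (299 − 11)/305.90 = 338.934°.
sin δ = sin 27.20° × sin 338.934° = -0.16430, so δ = -9.456°.
cos h₀ = −tan ϕ · tan δ = −tan(+14.5°) × tan(-9.456°) = 0.0431, so h₀ = 1.5277 rad = 87.53°.
Daylight = 2h₀/(2π) × 30.40 h = (1.5277/π) × 30.40 = 14.78 h.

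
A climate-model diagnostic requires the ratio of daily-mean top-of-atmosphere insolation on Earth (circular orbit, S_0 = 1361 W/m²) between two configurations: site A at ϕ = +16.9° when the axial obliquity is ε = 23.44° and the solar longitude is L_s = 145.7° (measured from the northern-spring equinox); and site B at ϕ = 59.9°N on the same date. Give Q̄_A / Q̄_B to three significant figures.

Q̄_A / Q̄_B ≈ 1.25

— Configuration A (ϕ=+16.9°):
Solar declination: sin δ = sin ε · sin L_s = sin 23.44° × sin 145.7° = 0.22416, so δ = +12.954°.
cos h₀ = −tan(+16.9°) tan(+12.954°) = -0.0699, h₀ = 1.6407 rad.
Bracket: h₀ sin ϕ sin δ + cos ϕ cos δ sin h₀ = 1.6407×0.29070×0.22416 + 0.95681×0.97455×0.99756 = 0.106913 + 0.930184 = 1.037097.
Q̄ = (S_0/π) × [bracket] = (1361/π) × 1.037097 = 449.29 W/m².
— Configuration B (ϕ=+59.9°):
cos h₀ = −tan(+59.9°) tan(+12.954°) = -0.3968, h₀ = 1.9788 rad.
Bracket: h₀ sin ϕ sin δ + cos ϕ cos δ sin h₀ = 1.9788×0.86515×0.22416 + 0.50151×0.97455×0.91790 = 0.383753 + 0.448620 = 0.832373.
Q̄ = (S_0/π) × [bracket] = (1361/π) × 0.832373 = 360.60 W/m².
Ratio Q̄_A / Q̄_B = 449.29 / 360.60 = 1.246.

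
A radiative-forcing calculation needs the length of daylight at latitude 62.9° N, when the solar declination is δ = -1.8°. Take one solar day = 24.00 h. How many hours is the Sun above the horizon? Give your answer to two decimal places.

cos h₀ = −tan ϕ · tan δ = −tan(+62.9°) × tan(-1.800°) = 0.0614, so h₀ = 1.5093 rad = 86.48°.
Daylight = 2h₀/(2π) × 24.00 h = (1.5093/π) × 24.00 = 11.53 h.

11.53 h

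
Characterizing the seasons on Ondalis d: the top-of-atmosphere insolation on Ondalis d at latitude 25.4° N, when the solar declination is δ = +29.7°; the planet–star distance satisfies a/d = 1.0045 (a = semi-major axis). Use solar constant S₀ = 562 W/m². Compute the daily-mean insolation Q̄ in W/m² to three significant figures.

Q̄ ≈ 207 W/m²

cos H₀ = −tan(+25.4°) tan(+29.700°) = -0.2708, H₀ = 1.8451 rad.
Bracket: H₀ sin φ sin δ + cos φ cos δ sin H₀ = 1.8451×0.42894×0.49546 + 0.90334×0.86863×0.96262 = 0.392125 + 0.755337 = 1.147462.
Inverse-square distance factor (a/d)² = 1.0045² = 1.009020.
Q̄ = (S₀/π) × 1.009020 × [bracket] = (562/π) × 1.009020 × 1.147462 = 207.1 W/m².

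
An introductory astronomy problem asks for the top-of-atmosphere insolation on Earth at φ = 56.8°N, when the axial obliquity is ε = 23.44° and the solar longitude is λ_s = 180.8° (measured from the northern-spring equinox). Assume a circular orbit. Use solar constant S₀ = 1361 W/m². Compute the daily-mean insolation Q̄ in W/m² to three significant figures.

Q̄ ≈ 234 W/m²

Solar declination: sin δ = sin ε · sin λ_s = sin 23.44° × sin 180.8° = -0.00555, so δ = -0.318°.
cos H₀ = −tan(+56.8°) tan(-0.318°) = 0.0085, H₀ = 1.5623 rad.
Bracket: H₀ sin φ sin δ + cos φ cos δ sin H₀ = 1.5623×0.83676×-0.00555 + 0.54756×0.99998×0.99996 = -0.007255 + 0.547527 = 0.540272.
Q̄ = (S₀/π) × [bracket] = (1361/π) × 0.540272 = 234.1 W/m².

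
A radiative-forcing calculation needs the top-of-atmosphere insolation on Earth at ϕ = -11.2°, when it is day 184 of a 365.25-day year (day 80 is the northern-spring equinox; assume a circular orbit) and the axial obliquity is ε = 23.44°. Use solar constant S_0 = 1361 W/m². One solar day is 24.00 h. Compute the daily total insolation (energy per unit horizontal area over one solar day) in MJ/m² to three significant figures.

29.5 MJ/m²

Solar longitude: L_s = 360° × (184 − 80)/365.25 = 102.505°.
sin δ = sin 23.44° × sin 102.505° = 0.38835, so δ = +22.852°.
cos h₀ = −tan(-11.2°) tan(+22.852°) = 0.0834, h₀ = 1.4873 rad.
Bracket: h₀ sin ϕ sin δ + cos ϕ cos δ sin h₀ = 1.4873×-0.19423×0.38835 + 0.98096×0.92151×0.99651 = -0.112186 + 0.900810 = 0.788624.
Q̄ = (S_0/π) × [bracket] = (1361/π) × 0.788624 = 341.65 W/m².
Daily total = Q̄ × 24.00 h × 3600 s/h = 341.65 × 24.00 × 3600 / 10⁶ = 29.52 MJ/m².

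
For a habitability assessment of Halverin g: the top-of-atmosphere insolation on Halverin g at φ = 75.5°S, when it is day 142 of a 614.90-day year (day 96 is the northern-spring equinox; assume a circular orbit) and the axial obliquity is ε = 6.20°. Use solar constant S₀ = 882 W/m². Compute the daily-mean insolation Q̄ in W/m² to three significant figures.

Q̄ ≈ 50.6 W/m²

Solar longitude: λ_s = 360° × (142 − 96)/614.90 = 26.931°.
sin δ = sin 6.20° × sin 26.931° = 0.04892, so δ = +2.804°.
cos H₀ = −tan(-75.5°) tan(+2.804°) = 0.1894, H₀ = 1.3803 rad.
Bracket: H₀ sin φ sin δ + cos φ cos δ sin H₀ = 1.3803×-0.96815×0.04892 + 0.25038×0.99880×0.98191 = -0.065374 + 0.245556 = 0.180182.
Q̄ = (S₀/π) × [bracket] = (882/π) × 0.180182 = 50.59 W/m².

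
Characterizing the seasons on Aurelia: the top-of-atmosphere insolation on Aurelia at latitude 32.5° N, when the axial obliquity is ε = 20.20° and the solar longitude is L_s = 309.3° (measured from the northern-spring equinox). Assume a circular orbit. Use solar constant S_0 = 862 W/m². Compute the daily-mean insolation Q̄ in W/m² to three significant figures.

Solar declination: sin δ = sin ε · sin L_s = sin 20.20° × sin 309.3° = -0.26721, so δ = -15.498°.
cos h₀ = −tan(+32.5°) tan(-15.498°) = 0.1767, h₀ = 1.3932 rad.
Bracket: h₀ sin ϕ sin δ + cos ϕ cos δ sin h₀ = 1.3932×0.53730×-0.26721 + 0.84339×0.96364×0.98427 = -0.200024 + 0.799940 = 0.599916.
Q̄ = (S_0/π) × [bracket] = (862/π) × 0.599916 = 164.6 W/m².

Q̄ ≈ 165 W/m²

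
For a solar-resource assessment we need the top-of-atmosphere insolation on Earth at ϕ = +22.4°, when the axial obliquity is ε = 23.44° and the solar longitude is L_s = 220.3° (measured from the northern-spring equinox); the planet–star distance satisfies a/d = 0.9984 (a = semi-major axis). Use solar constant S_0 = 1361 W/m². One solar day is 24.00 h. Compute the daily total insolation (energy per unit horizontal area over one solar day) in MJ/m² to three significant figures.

Solar declination: sin δ = sin ε · sin L_s = sin 23.44° × sin 220.3° = -0.25729, so δ = -14.909°.
cos h₀ = −tan(+22.4°) tan(-14.909°) = 0.1097, h₀ = 1.4608 rad.
Bracket: h₀ sin ϕ sin δ + cos ϕ cos δ sin h₀ = 1.4608×0.38107×-0.25729 + 0.92455×0.96634×0.99396 = -0.143225 + 0.888033 = 0.744808.
Inverse-square distance factor (a/d)² = 0.9984² = 0.996803.
Q̄ = (S_0/π) × 0.996803 × [bracket] = (1361/π) × 0.996803 × 0.744808 = 321.63 W/m².
Daily total = Q̄ × 24.00 h × 3600 s/h = 321.63 × 24.00 × 3600 / 10⁶ = 27.79 MJ/m².

27.8 MJ/m²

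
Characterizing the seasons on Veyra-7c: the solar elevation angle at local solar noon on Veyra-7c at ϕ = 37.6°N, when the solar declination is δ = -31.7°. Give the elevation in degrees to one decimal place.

20.7°

At local noon the hour angle is zero, so the zenith angle equals |ϕ − δ| = |+37.6° − (-31.700°)| = 69.300°.
Elevation = 90° − 69.300° = 20.7°.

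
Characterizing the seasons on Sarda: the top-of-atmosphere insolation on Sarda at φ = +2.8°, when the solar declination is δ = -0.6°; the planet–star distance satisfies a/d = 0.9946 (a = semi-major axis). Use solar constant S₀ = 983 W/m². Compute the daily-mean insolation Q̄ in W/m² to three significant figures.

cos H₀ = −tan(+2.8°) tan(-0.600°) = 0.0005, H₀ = 1.5703 rad.
Bracket: H₀ sin φ sin δ + cos φ cos δ sin H₀ = 1.5703×0.04885×-0.01047 + 0.99881×0.99995×1.00000 = -0.000803 + 0.998760 = 0.997957.
Inverse-square distance factor (a/d)² = 0.9946² = 0.989229.
Q̄ = (S₀/π) × 0.989229 × [bracket] = (983/π) × 0.989229 × 0.997957 = 308.9 W/m².

Q̄ ≈ 309 W/m²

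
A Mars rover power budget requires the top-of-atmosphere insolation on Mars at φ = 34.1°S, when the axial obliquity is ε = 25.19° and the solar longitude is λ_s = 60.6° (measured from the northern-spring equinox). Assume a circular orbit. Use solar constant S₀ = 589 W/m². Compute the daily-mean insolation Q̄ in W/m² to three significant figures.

Q̄ ≈ 88.3 W/m²

Solar declination: sin δ = sin ε · sin λ_s = sin 25.19° × sin 60.6° = 0.37081, so δ = +21.765°.
cos H₀ = −tan(-34.1°) tan(+21.765°) = 0.2703, H₀ = 1.2971 rad.
Bracket: H₀ sin φ sin δ + cos φ cos δ sin H₀ = 1.2971×-0.56064×0.37081 + 0.82806×0.92871×0.96277 = -0.269655 + 0.740397 = 0.470742.
Q̄ = (S₀/π) × [bracket] = (589/π) × 0.470742 = 88.26 W/m².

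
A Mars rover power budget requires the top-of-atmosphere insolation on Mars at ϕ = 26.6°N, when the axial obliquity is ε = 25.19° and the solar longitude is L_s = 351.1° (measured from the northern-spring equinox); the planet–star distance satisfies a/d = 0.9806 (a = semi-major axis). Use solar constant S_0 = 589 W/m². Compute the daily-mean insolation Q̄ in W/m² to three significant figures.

Solar declination: sin δ = sin ε · sin L_s = sin 25.19° × sin 351.1° = -0.06585, so δ = -3.776°.
cos h₀ = −tan(+26.6°) tan(-3.776°) = 0.0330, h₀ = 1.5377 rad.
Bracket: h₀ sin ϕ sin δ + cos ϕ cos δ sin h₀ = 1.5377×0.44776×-0.06585 + 0.89415×0.99783×0.99945 = -0.045339 + 0.891719 = 0.846380.
Inverse-square distance factor (a/d)² = 0.9806² = 0.961576.
Q̄ = (S_0/π) × 0.961576 × [bracket] = (589/π) × 0.961576 × 0.846380 = 152.6 W/m².

Q̄ ≈ 153 W/m²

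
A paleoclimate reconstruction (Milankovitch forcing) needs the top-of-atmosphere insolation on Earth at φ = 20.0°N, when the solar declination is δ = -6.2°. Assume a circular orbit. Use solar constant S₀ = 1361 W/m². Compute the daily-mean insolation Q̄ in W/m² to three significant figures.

Q̄ ≈ 380 W/m²

cos H₀ = −tan(+20.0°) tan(-6.200°) = 0.0395, H₀ = 1.5312 rad.
Bracket: H₀ sin φ sin δ + cos φ cos δ sin H₀ = 1.5312×0.34202×-0.10800 + 0.93969×0.99415×0.99922 = -0.056560 + 0.933464 = 0.876904.
Q̄ = (S₀/π) × [bracket] = (1361/π) × 0.876904 = 379.9 W/m².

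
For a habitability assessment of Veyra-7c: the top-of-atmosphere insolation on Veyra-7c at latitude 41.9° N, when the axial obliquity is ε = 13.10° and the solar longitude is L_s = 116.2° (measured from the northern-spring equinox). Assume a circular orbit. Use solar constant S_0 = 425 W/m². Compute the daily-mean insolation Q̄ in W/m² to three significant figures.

Solar declination: sin δ = sin ε · sin L_s = sin 13.10° × sin 116.2° = 0.20336, so δ = +11.734°.
cos h₀ = −tan(+41.9°) tan(+11.734°) = -0.1864, h₀ = 1.7583 rad.
Bracket: h₀ sin ϕ sin δ + cos ϕ cos δ sin h₀ = 1.7583×0.66783×0.20336 + 0.74431×0.97910×0.98248 = 0.238795 + 0.715986 = 0.954781.
Q̄ = (S_0/π) × [bracket] = (425/π) × 0.954781 = 129.2 W/m².

Q̄ ≈ 129 W/m²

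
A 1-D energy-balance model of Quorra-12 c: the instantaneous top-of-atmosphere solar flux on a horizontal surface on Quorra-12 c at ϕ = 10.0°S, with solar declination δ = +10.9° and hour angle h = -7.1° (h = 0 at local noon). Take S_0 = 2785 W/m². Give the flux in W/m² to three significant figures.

2.58e+03 W/m²

cos θ_z = sin ϕ sin δ + cos ϕ cos δ cos h = -0.032836 + 0.959625 = 0.926789.
Flux = S_0 · cos θ_z = 2785 × 0.926789 = 2581 W/m².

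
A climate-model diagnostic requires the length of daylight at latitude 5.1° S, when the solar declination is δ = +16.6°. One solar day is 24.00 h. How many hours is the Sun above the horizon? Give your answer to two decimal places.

cos H₀ = −tan φ · tan δ = −tan(-5.1°) × tan(+16.600°) = 0.0266, so H₀ = 1.5442 rad = 88.48°.
Daylight = 2H₀/(2π) × 24.00 h = (1.5442/π) × 24.00 = 11.80 h.

11.80 h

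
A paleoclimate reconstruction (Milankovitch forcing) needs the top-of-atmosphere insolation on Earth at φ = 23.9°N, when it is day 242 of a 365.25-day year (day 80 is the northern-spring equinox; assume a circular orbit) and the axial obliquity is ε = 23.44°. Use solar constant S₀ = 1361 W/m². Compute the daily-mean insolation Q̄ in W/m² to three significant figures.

Q̄ ≈ 431 W/m²

Solar longitude: λ_s = 360° × (242 − 80)/365.25 = 159.671°.
sin δ = sin 23.44° × sin 159.671° = 0.13819, so δ = +7.943°.
cos H₀ = −tan(+23.9°) tan(+7.943°) = -0.0618, H₀ = 1.6327 rad.
Bracket: H₀ sin φ sin δ + cos φ cos δ sin H₀ = 1.6327×0.40514×0.13819 + 0.91425×0.99041×0.99809 = 0.091409 + 0.903753 = 0.995162.
Q̄ = (S₀/π) × [bracket] = (1361/π) × 0.995162 = 431.1 W/m².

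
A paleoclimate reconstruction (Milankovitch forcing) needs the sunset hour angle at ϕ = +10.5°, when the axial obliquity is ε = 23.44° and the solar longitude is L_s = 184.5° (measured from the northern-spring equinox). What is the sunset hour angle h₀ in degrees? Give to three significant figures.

Solar declination: sin δ = sin ε · sin L_s = sin 23.44° × sin 184.5° = -0.03121, so δ = -1.788°.
cos h₀ = −tan ϕ · tan δ = −tan(+10.5°) × tan(-1.788°) = 0.0058, so h₀ = 1.5650 rad = 89.67°.

h₀ = 89.7°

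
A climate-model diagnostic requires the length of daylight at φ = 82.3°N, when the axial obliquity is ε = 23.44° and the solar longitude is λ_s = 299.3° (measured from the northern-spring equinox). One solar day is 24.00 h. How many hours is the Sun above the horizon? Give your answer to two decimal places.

Solar declination: sin δ = sin ε · sin λ_s = sin 23.44° × sin 299.3° = -0.34690, so δ = -20.298°.
cos H₀ = −tan φ · tan δ = 2.7356 ≥ 1, so the Sun never rises (polar night) and H₀ = 0.
Daylight = 2H₀/(2π) × 24.00 h = (0.0000/π) × 24.00 = 0.00 h.

0.00 h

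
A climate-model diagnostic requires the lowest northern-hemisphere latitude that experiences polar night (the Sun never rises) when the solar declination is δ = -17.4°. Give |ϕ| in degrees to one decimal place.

|ϕ| = 72.6°

Polar night requires cos h₀ = −tan ϕ tan δ ≥ 1, i.e. tan ϕ tan δ ≤ −1.
The boundary is |tan ϕ| · |tan δ| = 1, so |ϕ| = 90° − |δ| = 90° − 17.4° = 72.6° in the northern hemisphere.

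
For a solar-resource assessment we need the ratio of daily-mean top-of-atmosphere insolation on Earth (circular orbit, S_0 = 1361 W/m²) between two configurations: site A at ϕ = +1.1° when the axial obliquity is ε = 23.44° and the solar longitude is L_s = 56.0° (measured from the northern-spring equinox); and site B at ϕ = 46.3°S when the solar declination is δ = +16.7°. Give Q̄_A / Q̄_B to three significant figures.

Q̄_A / Q̄_B ≈ 2.59

— Configuration A (ϕ=+1.1°):
Solar declination: sin δ = sin ε · sin L_s = sin 23.44° × sin 56.0° = 0.32978, so δ = +19.256°.
cos h₀ = −tan(+1.1°) tan(+19.256°) = -0.0067, h₀ = 1.5775 rad.
Bracket: h₀ sin ϕ sin δ + cos ϕ cos δ sin h₀ = 1.5775×0.01920×0.32978 + 0.99982×0.94406×0.99998 = 0.009988 + 0.943871 = 0.953859.
Q̄ = (S_0/π) × [bracket] = (1361/π) × 0.953859 = 413.23 W/m².
— Configuration B (ϕ=-46.3°):
cos h₀ = −tan(-46.3°) tan(+16.700°) = 0.3139, h₀ = 1.2514 rad.
Bracket: h₀ sin ϕ sin δ + cos ϕ cos δ sin h₀ = 1.2514×-0.72297×0.28736 + 0.69088×0.95782×0.94944 = -0.259982 + 0.628281 = 0.368299.
Q̄ = (S_0/π) × [bracket] = (1361/π) × 0.368299 = 159.55 W/m².
Ratio Q̄_A / Q̄_B = 413.23 / 159.55 = 2.590.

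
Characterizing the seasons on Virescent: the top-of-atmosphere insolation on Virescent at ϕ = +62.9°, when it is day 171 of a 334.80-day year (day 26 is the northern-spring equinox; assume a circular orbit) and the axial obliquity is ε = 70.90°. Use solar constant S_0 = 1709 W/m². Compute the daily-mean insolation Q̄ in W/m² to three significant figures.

Q̄ ≈ 604 W/m²

Solar longitude: L_s = 360° × (171 − 26)/334.80 = 155.914°.
sin δ = sin 70.90° × sin 155.914° = 0.38564, so δ = +22.684°.
cos h₀ = −tan(+62.9°) tan(+22.684°) = -0.8168, h₀ = 2.5266 rad.
Bracket: h₀ sin ϕ sin δ + cos ϕ cos δ sin h₀ = 2.5266×0.89021×0.38564 + 0.45554×0.92265×0.57694 = 0.867383 + 0.242490 = 1.109873.
Q̄ = (S_0/π) × [bracket] = (1709/π) × 1.109873 = 603.8 W/m².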